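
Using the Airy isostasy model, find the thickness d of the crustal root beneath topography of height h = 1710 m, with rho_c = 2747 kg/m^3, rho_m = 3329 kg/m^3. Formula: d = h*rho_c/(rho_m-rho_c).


rho_m - rho_c = 3329 - 2747 = 582
d = 1710 * 2747 / 582
= 4697370 / 582
= 8071.08 m

8071.08


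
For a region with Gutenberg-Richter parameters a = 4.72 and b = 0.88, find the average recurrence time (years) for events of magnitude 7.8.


log10(N) = 4.72 - 0.88*7.8 = -2.144
N = 10^-2.144 = 0.007178
T = 1/N = 1/0.007178 = 139.3157 years

139.3157


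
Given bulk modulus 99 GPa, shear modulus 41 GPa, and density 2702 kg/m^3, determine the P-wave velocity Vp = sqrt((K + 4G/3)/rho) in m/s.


First compute the effective modulus:
K + 4G/3 = 99e9 + 4*41e9/3 = 153666666666.67 Pa
Then divide by density:
153666666666.67 / 2702 = 56871453.2445 Pa/(kg/m^3)
Take the square root:
Vp = sqrt(56871453.2445) = 7541.32 m/s

7541.32


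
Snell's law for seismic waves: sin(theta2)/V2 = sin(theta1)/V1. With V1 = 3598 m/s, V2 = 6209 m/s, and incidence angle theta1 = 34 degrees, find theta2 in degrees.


sin(theta1) = sin(34 deg) = 0.559193
sin(theta2) = V2/V1 * sin(theta1) = 6209/3598 * 0.559193 = 0.964989
theta2 = arcsin(0.964989) = 74.7939 degrees

74.7939


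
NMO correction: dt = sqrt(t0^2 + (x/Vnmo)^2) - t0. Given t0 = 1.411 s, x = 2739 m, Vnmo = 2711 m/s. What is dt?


x/Vnmo = 2739/2711 = 1.010328
(x/Vnmo)^2 = 1.020763
t0^2 = 1.990921
sqrt(1.990921 + 1.020763) = 1.73542
dt = 1.73542 - 1.411 = 0.32442

0.32442


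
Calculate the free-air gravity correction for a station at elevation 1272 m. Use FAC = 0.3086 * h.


FAC = 0.3086 * h
= 0.3086 * 1272
= 392.5392 mGal

392.5392


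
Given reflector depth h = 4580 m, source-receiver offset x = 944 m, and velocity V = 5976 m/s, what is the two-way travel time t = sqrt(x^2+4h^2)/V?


x^2 + 4h^2 = 944^2 + 4*4580^2 = 891136 + 83905600 = 84796736
sqrt(84796736) = 9208.5143
t = 9208.5143 / 5976 = 1.5409 s

1.5409


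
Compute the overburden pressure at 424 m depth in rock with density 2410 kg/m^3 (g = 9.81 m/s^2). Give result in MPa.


P = rho * g * z / 1e6
= 2410 * 9.81 * 424 / 1e6
= 10024250.4 / 1e6
= 10.0243 MPa

10.0243


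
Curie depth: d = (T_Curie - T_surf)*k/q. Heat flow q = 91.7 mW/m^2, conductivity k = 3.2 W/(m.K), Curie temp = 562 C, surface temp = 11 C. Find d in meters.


T_Curie - T_surf = 562 - 11 = 551 C
Convert q to W/m^2: 91.7 mW/m^2 = 0.0917 W/m^2
d = 551 * 3.2 / 0.0917 = 19227.92 m

19227.92


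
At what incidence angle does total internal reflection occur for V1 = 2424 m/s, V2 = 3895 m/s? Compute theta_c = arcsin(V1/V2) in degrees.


V1/V2 = 2424/3895 = 0.622336
theta_c = arcsin(0.622336) = 38.4869 degrees

38.4869


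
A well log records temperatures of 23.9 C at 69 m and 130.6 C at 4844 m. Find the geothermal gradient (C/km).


dT = 130.6 - 23.9 = 106.7 C
dz = 4844 - 69 = 4775 m
gradient = dT/dz * 1000 = 106.7/4775 * 1000 = 22.3455 C/km

22.3455


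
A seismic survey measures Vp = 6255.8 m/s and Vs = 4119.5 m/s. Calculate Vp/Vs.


Vp/Vs = 6255.8 / 4119.5
= 1.5186

1.5186


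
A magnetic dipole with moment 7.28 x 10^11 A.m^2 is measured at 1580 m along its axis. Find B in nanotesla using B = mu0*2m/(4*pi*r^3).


m = 7.28 x 10^11 = 728000000000 A.m^2
2m = 1456000000000 A.m^2
r^3 = 1580^3 = 3944312000
B = (4pi*10^-7) * 1456000000000 / (4*pi * 3944312000) * 1e9
= 1829663.561451 / 49565686410.66 * 1e9
= 36913.9155 nT

36913.9155


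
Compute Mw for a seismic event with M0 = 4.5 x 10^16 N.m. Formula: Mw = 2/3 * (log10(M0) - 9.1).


log10(M0) = log10(4.5 x 10^16) = 16.6532
Mw = 2/3 * (16.6532 - 9.1)
= 2/3 * 7.5532
= 5.04

5.04


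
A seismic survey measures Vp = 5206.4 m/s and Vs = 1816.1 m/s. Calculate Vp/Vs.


Vp/Vs = 5206.4 / 1816.1
= 2.8668

2.8668


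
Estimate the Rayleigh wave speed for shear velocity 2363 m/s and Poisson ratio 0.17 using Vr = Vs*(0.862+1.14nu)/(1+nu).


Numerator factor = 0.862 + 1.14*0.17 = 1.0558
Denominator = 1 + 0.17 = 1.17
Vr = 2363 * 1.0558 / 1.17 = 2132.36 m/s

2132.36


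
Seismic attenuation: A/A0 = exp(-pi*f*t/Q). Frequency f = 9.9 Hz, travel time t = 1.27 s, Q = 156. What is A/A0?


pi*f*t/Q = pi*9.9*1.27/156 = 0.2532
A/A0 = exp(-0.2532) = 0.776312

0.776312


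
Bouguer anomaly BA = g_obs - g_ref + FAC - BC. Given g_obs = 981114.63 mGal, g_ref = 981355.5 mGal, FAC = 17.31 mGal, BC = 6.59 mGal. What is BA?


BA = g_obs - g_ref + FAC - BC
= 981114.63 - 981355.5 + 17.31 - 6.59
= -230.15 mGal

-230.15


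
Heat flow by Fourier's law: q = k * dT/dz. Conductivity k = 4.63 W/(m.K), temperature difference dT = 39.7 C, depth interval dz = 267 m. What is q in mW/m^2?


q = k * dT / dz * 1000
= 4.63 * 39.7 / 267 * 1000
= 0.688431 * 1000
= 688.4307 mW/m^2

688.4307


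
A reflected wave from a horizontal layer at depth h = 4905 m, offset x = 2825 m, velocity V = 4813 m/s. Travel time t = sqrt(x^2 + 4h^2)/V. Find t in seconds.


x^2 + 4h^2 = 2825^2 + 4*4905^2 = 7980625 + 96236100 = 104216725
sqrt(104216725) = 10208.6593
t = 10208.6593 / 4813 = 2.1211 s

2.1211


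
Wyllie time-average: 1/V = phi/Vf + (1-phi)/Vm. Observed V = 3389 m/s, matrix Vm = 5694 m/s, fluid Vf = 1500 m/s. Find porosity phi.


1/V - 1/Vm = 1/3389 - 1/5694 = 0.00011945
1/Vf - 1/Vm = 1/1500 - 1/5694 = 0.00049104
phi = 0.00011945 / 0.00049104 = 0.2433

0.2433


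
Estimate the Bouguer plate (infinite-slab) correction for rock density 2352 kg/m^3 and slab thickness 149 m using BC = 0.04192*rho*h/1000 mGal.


BC = 0.04192 * rho * h / 1000
= 0.04192 * 2352 * 149 / 1000
= 14.6908 mGal

14.6908


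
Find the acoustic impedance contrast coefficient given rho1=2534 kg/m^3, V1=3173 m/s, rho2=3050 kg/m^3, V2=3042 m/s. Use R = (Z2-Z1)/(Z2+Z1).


Z1 = 2534 * 3173 = 8040382
Z2 = 3050 * 3042 = 9278100
R = (9278100 - 8040382) / (9278100 + 8040382) = 1237718 / 17318482 = 0.0715

0.0715


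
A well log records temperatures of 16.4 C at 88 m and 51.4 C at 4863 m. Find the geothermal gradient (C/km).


dT = 51.4 - 16.4 = 35.0 C
dz = 4863 - 88 = 4775 m
gradient = dT/dz * 1000 = 35.0/4775 * 1000 = 7.3298 C/km

7.3298


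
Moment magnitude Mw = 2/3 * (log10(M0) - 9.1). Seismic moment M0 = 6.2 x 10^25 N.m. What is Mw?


log10(M0) = log10(6.2 x 10^25) = 25.7924
Mw = 2/3 * (25.7924 - 9.1)
= 2/3 * 16.6924
= 11.13

11.13


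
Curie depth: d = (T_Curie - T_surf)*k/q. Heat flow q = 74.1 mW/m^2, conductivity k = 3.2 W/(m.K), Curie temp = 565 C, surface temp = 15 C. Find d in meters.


T_Curie - T_surf = 565 - 15 = 550 C
Convert q to W/m^2: 74.1 mW/m^2 = 0.0741 W/m^2
d = 550 * 3.2 / 0.0741 = 23751.69 m

23751.69


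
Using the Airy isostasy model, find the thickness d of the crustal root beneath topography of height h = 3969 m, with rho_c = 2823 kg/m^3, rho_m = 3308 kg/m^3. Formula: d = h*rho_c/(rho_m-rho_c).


rho_m - rho_c = 3308 - 2823 = 485
d = 3969 * 2823 / 485
= 11204487 / 485
= 23102.04 m

23102.04


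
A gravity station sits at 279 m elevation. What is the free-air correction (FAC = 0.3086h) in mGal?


FAC = 0.3086 * h
= 0.3086 * 279
= 86.0994 mGal

86.0994


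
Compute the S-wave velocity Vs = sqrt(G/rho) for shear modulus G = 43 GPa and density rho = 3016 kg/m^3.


Convert G to Pa: G = 43e9 Pa
Compute G/rho = 43e9 / 3016 = 14257294.4297
Vs = sqrt(14257294.4297) = 3775.88 m/s

3775.88


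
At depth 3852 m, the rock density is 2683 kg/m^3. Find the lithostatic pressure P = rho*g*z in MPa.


P = rho * g * z / 1e6
= 2683 * 9.81 * 3852 / 1e6
= 101385525.96 / 1e6
= 101.3855 MPa

101.3855


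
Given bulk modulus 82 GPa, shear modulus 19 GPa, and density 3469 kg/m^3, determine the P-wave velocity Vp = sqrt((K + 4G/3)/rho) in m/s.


First compute the effective modulus:
K + 4G/3 = 82e9 + 4*19e9/3 = 107333333333.33 Pa
Then divide by density:
107333333333.33 / 3469 = 30940712.9816 Pa/(kg/m^3)
Take the square root:
Vp = sqrt(30940712.9816) = 5562.44 m/s

5562.44


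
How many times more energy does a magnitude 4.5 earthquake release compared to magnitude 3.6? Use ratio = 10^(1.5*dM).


M2 - M1 = 4.5 - 3.6 = 0.9
1.5 * 0.9 = 1.35
ratio = 10^1.35 = 22.39

22.39


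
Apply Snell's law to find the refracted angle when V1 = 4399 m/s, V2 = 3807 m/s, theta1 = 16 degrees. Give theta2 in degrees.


sin(theta1) = sin(16 deg) = 0.275637
sin(theta2) = V2/V1 * sin(theta1) = 3807/4399 * 0.275637 = 0.238543
theta2 = arcsin(0.238543) = 13.8006 degrees

13.8006


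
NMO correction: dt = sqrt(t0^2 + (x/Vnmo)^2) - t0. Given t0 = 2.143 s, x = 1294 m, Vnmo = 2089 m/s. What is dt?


x/Vnmo = 1294/2089 = 0.619435
(x/Vnmo)^2 = 0.3837
t0^2 = 4.592449
sqrt(4.592449 + 0.3837) = 2.230728
dt = 2.230728 - 2.143 = 0.087728

0.087728


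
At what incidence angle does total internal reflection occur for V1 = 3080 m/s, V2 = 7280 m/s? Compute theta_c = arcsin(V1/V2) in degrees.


V1/V2 = 3080/7280 = 0.423077
theta_c = arcsin(0.423077) = 25.029 degrees

25.029


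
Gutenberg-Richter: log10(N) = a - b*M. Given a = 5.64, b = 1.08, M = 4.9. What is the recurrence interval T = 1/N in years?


log10(N) = 5.64 - 1.08*4.9 = 0.348
N = 10^0.348 = 2.228435
T = 1/N = 1/2.228435 = 0.4487 years

0.4487


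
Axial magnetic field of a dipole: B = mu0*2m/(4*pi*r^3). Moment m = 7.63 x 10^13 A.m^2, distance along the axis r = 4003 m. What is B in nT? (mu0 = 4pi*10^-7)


m = 7.63 x 10^13 = 76300000000000 A.m^2
2m = 152600000000000 A.m^2
r^3 = 4003^3 = 64144108027
B = (4pi*10^-7) * 152600000000000 / (4*pi * 64144108027) * 1e9
= 191762815.575121 / 806058634194.77 * 1e9
= 237901.8193 nT

237901.8193


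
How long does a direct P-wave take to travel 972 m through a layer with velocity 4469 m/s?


t = x / V
= 972 / 4469
= 0.2175 s

0.2175


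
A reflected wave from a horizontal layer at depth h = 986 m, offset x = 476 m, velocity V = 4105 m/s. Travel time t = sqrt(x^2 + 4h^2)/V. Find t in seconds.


x^2 + 4h^2 = 476^2 + 4*986^2 = 226576 + 3888784 = 4115360
sqrt(4115360) = 2028.635
t = 2028.635 / 4105 = 0.4942 s

0.4942


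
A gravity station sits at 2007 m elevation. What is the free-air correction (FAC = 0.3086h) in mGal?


FAC = 0.3086 * h
= 0.3086 * 2007
= 619.3602 mGal

619.3602


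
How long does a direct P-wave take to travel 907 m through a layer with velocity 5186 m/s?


t = x / V
= 907 / 5186
= 0.1749 s

0.1749


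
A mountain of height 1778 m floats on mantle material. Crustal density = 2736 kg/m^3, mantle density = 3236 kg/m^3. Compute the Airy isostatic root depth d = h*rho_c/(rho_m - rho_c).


rho_m - rho_c = 3236 - 2736 = 500
d = 1778 * 2736 / 500
= 4864608 / 500
= 9729.22 m

9729.22


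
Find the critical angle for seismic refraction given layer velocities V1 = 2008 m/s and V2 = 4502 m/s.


V1/V2 = 2008/4502 = 0.446024
theta_c = arcsin(0.446024) = 26.4889 degrees

26.4889


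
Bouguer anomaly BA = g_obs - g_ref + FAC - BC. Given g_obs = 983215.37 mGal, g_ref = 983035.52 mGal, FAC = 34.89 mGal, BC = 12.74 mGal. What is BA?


BA = g_obs - g_ref + FAC - BC
= 983215.37 - 983035.52 + 34.89 - 12.74
= 202.0 mGal

202.0


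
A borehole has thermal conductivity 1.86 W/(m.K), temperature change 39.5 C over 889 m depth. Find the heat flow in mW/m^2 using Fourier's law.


q = k * dT / dz * 1000
= 1.86 * 39.5 / 889 * 1000
= 0.082643 * 1000
= 82.6434 mW/m^2

82.6434


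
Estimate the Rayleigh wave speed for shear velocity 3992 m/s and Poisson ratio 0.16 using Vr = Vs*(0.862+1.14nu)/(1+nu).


Numerator factor = 0.862 + 1.14*0.16 = 1.0444
Denominator = 1 + 0.16 = 1.16
Vr = 3992 * 1.0444 / 1.16 = 3594.18 m/s

3594.18


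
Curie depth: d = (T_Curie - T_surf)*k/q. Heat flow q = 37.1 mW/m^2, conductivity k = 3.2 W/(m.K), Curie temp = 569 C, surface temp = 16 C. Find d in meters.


T_Curie - T_surf = 569 - 16 = 553 C
Convert q to W/m^2: 37.1 mW/m^2 = 0.0371 W/m^2
d = 553 * 3.2 / 0.0371 = 47698.11 m

47698.11


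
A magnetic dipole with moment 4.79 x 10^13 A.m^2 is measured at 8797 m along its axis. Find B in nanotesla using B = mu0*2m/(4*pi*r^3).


m = 4.79 x 10^13 = 47900000000000 A.m^2
2m = 95800000000000 A.m^2
r^3 = 8797^3 = 680775277573
B = (4pi*10^-7) * 95800000000000 / (4*pi * 680775277573) * 1e9
= 120385830.485561 / 8554874443075.56 * 1e9
= 14072.1914 nT

14072.1914


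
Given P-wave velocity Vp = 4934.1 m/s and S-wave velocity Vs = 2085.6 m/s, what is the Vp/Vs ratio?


Vp/Vs = 4934.1 / 2085.6
= 2.3658

2.3658


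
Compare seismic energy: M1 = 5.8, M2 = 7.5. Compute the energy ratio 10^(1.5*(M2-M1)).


M2 - M1 = 7.5 - 5.8 = 1.7
1.5 * 1.7 = 2.55
ratio = 10^2.55 = 354.81

354.81


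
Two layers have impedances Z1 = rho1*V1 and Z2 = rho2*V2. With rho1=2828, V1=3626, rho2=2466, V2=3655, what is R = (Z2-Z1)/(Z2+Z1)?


Z1 = 2828 * 3626 = 10254328
Z2 = 2466 * 3655 = 9013230
R = (9013230 - 10254328) / (9013230 + 10254328) = -1241098 / 19267558 = -0.0644

-0.0644


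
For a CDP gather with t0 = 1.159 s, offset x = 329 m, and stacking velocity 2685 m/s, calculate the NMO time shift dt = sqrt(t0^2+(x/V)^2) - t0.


x/Vnmo = 329/2685 = 0.122533
(x/Vnmo)^2 = 0.015014
t0^2 = 1.343281
sqrt(1.343281 + 0.015014) = 1.165459
dt = 1.165459 - 1.159 = 0.006459

0.006459


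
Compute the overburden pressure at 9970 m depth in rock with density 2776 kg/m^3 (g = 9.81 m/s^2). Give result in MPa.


P = rho * g * z / 1e6
= 2776 * 9.81 * 9970 / 1e6
= 271508623.2 / 1e6
= 271.5086 MPa

271.5086


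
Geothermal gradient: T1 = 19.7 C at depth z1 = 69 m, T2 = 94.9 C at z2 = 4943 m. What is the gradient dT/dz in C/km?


dT = 94.9 - 19.7 = 75.2 C
dz = 4943 - 69 = 4874 m
gradient = dT/dz * 1000 = 75.2/4874 * 1000 = 15.4288 C/km

15.4288


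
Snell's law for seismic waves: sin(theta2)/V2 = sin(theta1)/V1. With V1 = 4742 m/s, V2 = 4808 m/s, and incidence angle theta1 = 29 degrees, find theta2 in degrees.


sin(theta1) = sin(29 deg) = 0.48481
sin(theta2) = V2/V1 * sin(theta1) = 4808/4742 * 0.48481 = 0.491557
theta2 = arcsin(0.491557) = 29.443 degrees

29.443


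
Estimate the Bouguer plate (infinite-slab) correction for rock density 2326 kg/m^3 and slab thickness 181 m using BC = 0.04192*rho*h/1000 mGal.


BC = 0.04192 * rho * h / 1000
= 0.04192 * 2326 * 181 / 1000
= 17.6486 mGal

17.6486


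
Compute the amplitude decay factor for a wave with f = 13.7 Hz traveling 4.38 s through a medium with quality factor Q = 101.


pi*f*t/Q = pi*13.7*4.38/101 = 1.866479
A/A0 = exp(-1.866479) = 0.154667

0.154667


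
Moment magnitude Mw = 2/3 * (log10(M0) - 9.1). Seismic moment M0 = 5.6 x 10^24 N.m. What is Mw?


log10(M0) = log10(5.6 x 10^24) = 24.7482
Mw = 2/3 * (24.7482 - 9.1)
= 2/3 * 15.6482
= 10.43

10.43


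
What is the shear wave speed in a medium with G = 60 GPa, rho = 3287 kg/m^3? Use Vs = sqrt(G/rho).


Convert G to Pa: G = 60e9 Pa
Compute G/rho = 60e9 / 3287 = 18253726.8026
Vs = sqrt(18253726.8026) = 4272.44 m/s

4272.44


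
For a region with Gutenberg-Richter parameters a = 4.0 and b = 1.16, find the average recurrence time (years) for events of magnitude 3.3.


log10(N) = 4.0 - 1.16*3.3 = 0.172
N = 10^0.172 = 1.485936
T = 1/N = 1/1.485936 = 0.673 years

0.673


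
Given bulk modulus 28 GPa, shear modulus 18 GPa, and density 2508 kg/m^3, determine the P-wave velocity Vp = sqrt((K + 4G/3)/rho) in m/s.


First compute the effective modulus:
K + 4G/3 = 28e9 + 4*18e9/3 = 52000000000.0 Pa
Then divide by density:
52000000000.0 / 2508 = 20733652.3126 Pa/(kg/m^3)
Take the square root:
Vp = sqrt(20733652.3126) = 4553.42 m/s

4553.42


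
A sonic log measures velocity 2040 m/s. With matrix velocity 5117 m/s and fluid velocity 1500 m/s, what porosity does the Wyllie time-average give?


1/V - 1/Vm = 1/2040 - 1/5117 = 0.00029477
1/Vf - 1/Vm = 1/1500 - 1/5117 = 0.00047124
phi = 0.00029477 / 0.00047124 = 0.6255

0.6255


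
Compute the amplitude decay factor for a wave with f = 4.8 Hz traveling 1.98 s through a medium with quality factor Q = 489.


pi*f*t/Q = pi*4.8*1.98/489 = 0.061059
A/A0 = exp(-0.061059) = 0.940768

0.940768


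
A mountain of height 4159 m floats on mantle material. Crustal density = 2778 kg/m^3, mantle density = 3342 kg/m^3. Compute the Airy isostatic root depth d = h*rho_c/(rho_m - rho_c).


rho_m - rho_c = 3342 - 2778 = 564
d = 4159 * 2778 / 564
= 11553702 / 564
= 20485.29 m

20485.29


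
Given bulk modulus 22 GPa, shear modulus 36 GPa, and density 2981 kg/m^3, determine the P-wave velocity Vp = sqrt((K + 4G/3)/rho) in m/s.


First compute the effective modulus:
K + 4G/3 = 22e9 + 4*36e9/3 = 70000000000.0 Pa
Then divide by density:
70000000000.0 / 2981 = 23482053.0023 Pa/(kg/m^3)
Take the square root:
Vp = sqrt(23482053.0023) = 4845.83 m/s

4845.83


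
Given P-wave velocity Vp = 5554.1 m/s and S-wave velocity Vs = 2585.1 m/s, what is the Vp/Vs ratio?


Vp/Vs = 5554.1 / 2585.1
= 2.1485

2.1485


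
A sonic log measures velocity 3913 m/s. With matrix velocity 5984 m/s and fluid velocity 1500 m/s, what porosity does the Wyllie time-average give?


1/V - 1/Vm = 1/3913 - 1/5984 = 8.845e-05
1/Vf - 1/Vm = 1/1500 - 1/5984 = 0.00049955
phi = 8.845e-05 / 0.00049955 = 0.177

0.177


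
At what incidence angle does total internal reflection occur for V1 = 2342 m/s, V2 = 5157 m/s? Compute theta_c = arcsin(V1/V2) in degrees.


V1/V2 = 2342/5157 = 0.45414
theta_c = arcsin(0.45414) = 27.0096 degrees

27.0096


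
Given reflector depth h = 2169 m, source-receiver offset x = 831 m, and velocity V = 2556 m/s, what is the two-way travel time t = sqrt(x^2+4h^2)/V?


x^2 + 4h^2 = 831^2 + 4*2169^2 = 690561 + 18818244 = 19508805
sqrt(19508805) = 4416.8773
t = 4416.8773 / 2556 = 1.728 s

1.728


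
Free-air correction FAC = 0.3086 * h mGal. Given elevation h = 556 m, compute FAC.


FAC = 0.3086 * h
= 0.3086 * 556
= 171.5816 mGal

171.5816


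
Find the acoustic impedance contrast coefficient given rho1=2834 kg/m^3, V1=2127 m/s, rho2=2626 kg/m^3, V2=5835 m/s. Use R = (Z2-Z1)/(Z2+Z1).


Z1 = 2834 * 2127 = 6027918
Z2 = 2626 * 5835 = 15322710
R = (15322710 - 6027918) / (15322710 + 6027918) = 9294792 / 21350628 = 0.4353

0.4353


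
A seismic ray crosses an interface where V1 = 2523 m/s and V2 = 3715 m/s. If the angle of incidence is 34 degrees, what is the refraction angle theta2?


sin(theta1) = sin(34 deg) = 0.559193
sin(theta2) = V2/V1 * sin(theta1) = 3715/2523 * 0.559193 = 0.823386
theta2 = arcsin(0.823386) = 55.4251 degrees

55.4251


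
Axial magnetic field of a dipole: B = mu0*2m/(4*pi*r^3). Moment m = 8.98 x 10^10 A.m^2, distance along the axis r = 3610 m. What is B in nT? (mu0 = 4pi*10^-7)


m = 8.98 x 10^10 = 89800000000 A.m^2
2m = 179600000000 A.m^2
r^3 = 3610^3 = 47045881000
B = (4pi*10^-7) * 179600000000 / (4*pi * 47045881000) * 1e9
= 225692.016234 / 591195976525.04 * 1e9
= 381.755 nT

381.755


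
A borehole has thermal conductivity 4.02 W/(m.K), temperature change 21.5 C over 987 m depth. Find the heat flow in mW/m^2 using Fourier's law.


q = k * dT / dz * 1000
= 4.02 * 21.5 / 987 * 1000
= 0.087568 * 1000
= 87.5684 mW/m^2

87.5684


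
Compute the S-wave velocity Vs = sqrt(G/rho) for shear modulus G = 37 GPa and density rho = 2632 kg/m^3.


Convert G to Pa: G = 37e9 Pa
Compute G/rho = 37e9 / 2632 = 14057750.7599
Vs = sqrt(14057750.7599) = 3749.37 m/s

3749.37


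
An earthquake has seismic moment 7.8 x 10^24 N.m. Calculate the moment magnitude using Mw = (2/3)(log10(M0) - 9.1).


log10(M0) = log10(7.8 x 10^24) = 24.8921
Mw = 2/3 * (24.8921 - 9.1)
= 2/3 * 15.7921
= 10.53

10.53


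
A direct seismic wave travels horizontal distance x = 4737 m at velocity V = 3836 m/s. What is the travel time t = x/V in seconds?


t = x / V
= 4737 / 3836
= 1.2349 s

1.2349


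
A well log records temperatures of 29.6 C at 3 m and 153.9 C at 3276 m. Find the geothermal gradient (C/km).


dT = 153.9 - 29.6 = 124.3 C
dz = 3276 - 3 = 3273 m
gradient = dT/dz * 1000 = 124.3/3273 * 1000 = 37.9774 C/km

37.9774


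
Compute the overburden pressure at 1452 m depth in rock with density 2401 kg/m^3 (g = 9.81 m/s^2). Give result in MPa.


P = rho * g * z / 1e6
= 2401 * 9.81 * 1452 / 1e6
= 34200132.12 / 1e6
= 34.2001 MPa

34.2001


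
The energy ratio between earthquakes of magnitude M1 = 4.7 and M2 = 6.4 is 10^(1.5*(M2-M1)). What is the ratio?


M2 - M1 = 6.4 - 4.7 = 1.7
1.5 * 1.7 = 2.55
ratio = 10^2.55 = 354.81

354.81


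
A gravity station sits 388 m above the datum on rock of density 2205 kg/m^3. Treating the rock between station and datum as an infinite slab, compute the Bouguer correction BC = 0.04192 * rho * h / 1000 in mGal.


BC = 0.04192 * rho * h / 1000
= 0.04192 * 2205 * 388 / 1000
= 35.8642 mGal

35.8642


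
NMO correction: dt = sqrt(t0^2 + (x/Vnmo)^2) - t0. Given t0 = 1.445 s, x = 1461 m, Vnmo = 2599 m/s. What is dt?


x/Vnmo = 1461/2599 = 0.562139
(x/Vnmo)^2 = 0.316001
t0^2 = 2.088025
sqrt(2.088025 + 0.316001) = 1.550492
dt = 1.550492 - 1.445 = 0.105492

0.105492


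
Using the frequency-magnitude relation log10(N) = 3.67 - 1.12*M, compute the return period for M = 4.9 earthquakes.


log10(N) = 3.67 - 1.12*4.9 = -1.818
N = 10^-1.818 = 0.015205
T = 1/N = 1/0.015205 = 65.7658 years

65.7658


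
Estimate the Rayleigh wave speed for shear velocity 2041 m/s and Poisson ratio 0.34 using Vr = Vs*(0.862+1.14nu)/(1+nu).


Numerator factor = 0.862 + 1.14*0.34 = 1.2496
Denominator = 1 + 0.34 = 1.34
Vr = 2041 * 1.2496 / 1.34 = 1903.31 m/s

1903.31


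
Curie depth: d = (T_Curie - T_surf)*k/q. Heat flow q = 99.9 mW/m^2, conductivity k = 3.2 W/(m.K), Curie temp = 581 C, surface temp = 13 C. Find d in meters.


T_Curie - T_surf = 581 - 13 = 568 C
Convert q to W/m^2: 99.9 mW/m^2 = 0.0999 W/m^2
d = 568 * 3.2 / 0.0999 = 18194.19 m

18194.19


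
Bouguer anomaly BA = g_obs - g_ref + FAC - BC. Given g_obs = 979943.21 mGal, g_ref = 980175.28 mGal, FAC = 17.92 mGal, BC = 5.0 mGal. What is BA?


BA = g_obs - g_ref + FAC - BC
= 979943.21 - 980175.28 + 17.92 - 5.0
= -219.15 mGal

-219.15


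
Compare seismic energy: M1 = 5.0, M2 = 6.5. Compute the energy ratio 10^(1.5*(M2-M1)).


M2 - M1 = 6.5 - 5.0 = 1.5
1.5 * 1.5 = 2.25
ratio = 10^2.25 = 177.83

177.83


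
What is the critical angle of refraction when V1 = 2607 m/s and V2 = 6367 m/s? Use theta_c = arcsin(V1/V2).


V1/V2 = 2607/6367 = 0.409455
theta_c = arcsin(0.409455) = 24.1706 degrees

24.1706


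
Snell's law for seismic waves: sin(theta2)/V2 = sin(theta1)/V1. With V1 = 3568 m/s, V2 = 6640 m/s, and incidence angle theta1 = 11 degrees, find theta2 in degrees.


sin(theta1) = sin(11 deg) = 0.190809
sin(theta2) = V2/V1 * sin(theta1) = 6640/3568 * 0.190809 = 0.355093
theta2 = arcsin(0.355093) = 20.7991 degrees

20.7991


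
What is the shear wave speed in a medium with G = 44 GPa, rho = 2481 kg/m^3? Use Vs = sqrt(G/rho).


Convert G to Pa: G = 44e9 Pa
Compute G/rho = 44e9 / 2481 = 17734784.3611
Vs = sqrt(17734784.3611) = 4211.27 m/s

4211.27


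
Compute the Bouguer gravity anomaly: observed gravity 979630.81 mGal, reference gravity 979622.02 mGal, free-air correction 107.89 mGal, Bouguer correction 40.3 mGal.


BA = g_obs - g_ref + FAC - BC
= 979630.81 - 979622.02 + 107.89 - 40.3
= 76.38 mGal

76.38


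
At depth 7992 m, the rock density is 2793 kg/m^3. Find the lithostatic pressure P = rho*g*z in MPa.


P = rho * g * z / 1e6
= 2793 * 9.81 * 7992 / 1e6
= 218975445.36 / 1e6
= 218.9754 MPa

218.9754


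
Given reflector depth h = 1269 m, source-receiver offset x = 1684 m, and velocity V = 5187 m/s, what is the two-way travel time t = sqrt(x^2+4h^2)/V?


x^2 + 4h^2 = 1684^2 + 4*1269^2 = 2835856 + 6441444 = 9277300
sqrt(9277300) = 3045.8661
t = 3045.8661 / 5187 = 0.5872 s

0.5872


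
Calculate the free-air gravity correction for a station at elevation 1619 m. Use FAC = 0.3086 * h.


FAC = 0.3086 * h
= 0.3086 * 1619
= 499.6234 mGal

499.6234


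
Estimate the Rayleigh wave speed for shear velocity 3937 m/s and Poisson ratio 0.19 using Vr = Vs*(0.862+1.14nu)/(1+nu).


Numerator factor = 0.862 + 1.14*0.19 = 1.0786
Denominator = 1 + 0.19 = 1.19
Vr = 3937 * 1.0786 / 1.19 = 3568.44 m/s

3568.44


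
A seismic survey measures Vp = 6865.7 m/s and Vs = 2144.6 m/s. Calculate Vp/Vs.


Vp/Vs = 6865.7 / 2144.6
= 3.2014

3.2014


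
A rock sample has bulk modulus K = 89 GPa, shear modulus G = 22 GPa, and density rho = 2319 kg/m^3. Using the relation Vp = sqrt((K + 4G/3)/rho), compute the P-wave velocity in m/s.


First compute the effective modulus:
K + 4G/3 = 89e9 + 4*22e9/3 = 118333333333.33 Pa
Then divide by density:
118333333333.33 / 2319 = 51027741.8427 Pa/(kg/m^3)
Take the square root:
Vp = sqrt(51027741.8427) = 7143.37 m/s

7143.37


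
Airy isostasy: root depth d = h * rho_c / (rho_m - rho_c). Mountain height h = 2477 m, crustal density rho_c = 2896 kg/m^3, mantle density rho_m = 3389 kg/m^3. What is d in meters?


rho_m - rho_c = 3389 - 2896 = 493
d = 2477 * 2896 / 493
= 7173392 / 493
= 14550.49 m

14550.49


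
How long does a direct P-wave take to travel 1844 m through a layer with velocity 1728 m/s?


t = x / V
= 1844 / 1728
= 1.0671 s

1.0671


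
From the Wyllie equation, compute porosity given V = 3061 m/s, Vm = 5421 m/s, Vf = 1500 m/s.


1/V - 1/Vm = 1/3061 - 1/5421 = 0.00014222
1/Vf - 1/Vm = 1/1500 - 1/5421 = 0.0004822
phi = 0.00014222 / 0.0004822 = 0.2949

0.2949


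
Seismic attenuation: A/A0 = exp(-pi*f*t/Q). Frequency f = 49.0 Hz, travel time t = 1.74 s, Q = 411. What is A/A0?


pi*f*t/Q = pi*49.0*1.74/411 = 0.651708
A/A0 = exp(-0.651708) = 0.521155

0.521155


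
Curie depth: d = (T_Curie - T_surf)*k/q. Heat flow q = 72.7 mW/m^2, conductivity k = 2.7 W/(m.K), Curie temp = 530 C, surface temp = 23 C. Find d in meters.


T_Curie - T_surf = 530 - 23 = 507 C
Convert q to W/m^2: 72.7 mW/m^2 = 0.0727 W/m^2
d = 507 * 2.7 / 0.0727 = 18829.44 m

18829.44


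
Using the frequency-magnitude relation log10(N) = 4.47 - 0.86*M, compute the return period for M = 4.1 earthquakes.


log10(N) = 4.47 - 0.86*4.1 = 0.944
N = 10^0.944 = 8.790225
T = 1/N = 1/8.790225 = 0.1138 years

0.1138


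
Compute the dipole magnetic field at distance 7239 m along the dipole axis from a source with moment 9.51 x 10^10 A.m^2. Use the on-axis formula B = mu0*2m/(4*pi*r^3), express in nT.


m = 9.51 x 10^10 = 95100000000 A.m^2
2m = 190200000000 A.m^2
r^3 = 7239^3 = 379346192919
B = (4pi*10^-7) * 190200000000 / (4*pi * 379346192919) * 1e9
= 239012.369085 / 4767004851366.35 * 1e9
= 50.1389 nT

50.1389


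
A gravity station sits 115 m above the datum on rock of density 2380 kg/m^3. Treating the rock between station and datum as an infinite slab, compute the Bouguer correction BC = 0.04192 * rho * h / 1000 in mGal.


BC = 0.04192 * rho * h / 1000
= 0.04192 * 2380 * 115 / 1000
= 11.4735 mGal

11.4735


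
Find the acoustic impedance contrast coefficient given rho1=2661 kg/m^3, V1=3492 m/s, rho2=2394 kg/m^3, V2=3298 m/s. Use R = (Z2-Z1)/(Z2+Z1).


Z1 = 2661 * 3492 = 9292212
Z2 = 2394 * 3298 = 7895412
R = (7895412 - 9292212) / (7895412 + 9292212) = -1396800 / 17187624 = -0.0813

-0.0813


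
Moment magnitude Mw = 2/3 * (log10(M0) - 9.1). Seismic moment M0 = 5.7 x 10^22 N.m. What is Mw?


log10(M0) = log10(5.7 x 10^22) = 22.7559
Mw = 2/3 * (22.7559 - 9.1)
= 2/3 * 13.6559
= 9.1

9.1


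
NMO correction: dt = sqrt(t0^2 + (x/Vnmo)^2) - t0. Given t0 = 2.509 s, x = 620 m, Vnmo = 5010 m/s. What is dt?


x/Vnmo = 620/5010 = 0.123752
(x/Vnmo)^2 = 0.015315
t0^2 = 6.295081
sqrt(6.295081 + 0.015315) = 2.51205
dt = 2.51205 - 2.509 = 0.00305

0.00305


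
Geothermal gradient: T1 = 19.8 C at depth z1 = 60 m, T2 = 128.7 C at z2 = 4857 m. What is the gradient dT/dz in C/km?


dT = 128.7 - 19.8 = 108.9 C
dz = 4857 - 60 = 4797 m
gradient = dT/dz * 1000 = 108.9/4797 * 1000 = 22.7017 C/km

22.7017


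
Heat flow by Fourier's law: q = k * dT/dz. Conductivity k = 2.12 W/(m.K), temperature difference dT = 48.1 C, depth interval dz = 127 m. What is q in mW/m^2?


q = k * dT / dz * 1000
= 2.12 * 48.1 / 127 * 1000
= 0.802929 * 1000
= 802.9291 mW/m^2

802.9291


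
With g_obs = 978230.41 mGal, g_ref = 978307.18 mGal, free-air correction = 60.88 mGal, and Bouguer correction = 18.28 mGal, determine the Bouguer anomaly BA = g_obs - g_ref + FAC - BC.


BA = g_obs - g_ref + FAC - BC
= 978230.41 - 978307.18 + 60.88 - 18.28
= -34.17 mGal

-34.17


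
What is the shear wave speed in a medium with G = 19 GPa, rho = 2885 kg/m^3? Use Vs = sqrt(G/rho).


Convert G to Pa: G = 19e9 Pa
Compute G/rho = 19e9 / 2885 = 6585788.5615
Vs = sqrt(6585788.5615) = 2566.28 m/s

2566.28


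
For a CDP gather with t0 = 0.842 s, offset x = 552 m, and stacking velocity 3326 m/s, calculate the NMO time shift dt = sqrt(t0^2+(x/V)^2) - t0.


x/Vnmo = 552/3326 = 0.165965
(x/Vnmo)^2 = 0.027544
t0^2 = 0.708964
sqrt(0.708964 + 0.027544) = 0.858201
dt = 0.858201 - 0.842 = 0.016201

0.016201


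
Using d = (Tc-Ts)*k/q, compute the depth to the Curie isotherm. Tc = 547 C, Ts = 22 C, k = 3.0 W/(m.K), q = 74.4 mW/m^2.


T_Curie - T_surf = 547 - 22 = 525 C
Convert q to W/m^2: 74.4 mW/m^2 = 0.0744 W/m^2
d = 525 * 3.0 / 0.0744 = 21169.35 m

21169.35


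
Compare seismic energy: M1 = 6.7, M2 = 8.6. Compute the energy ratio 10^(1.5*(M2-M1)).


M2 - M1 = 8.6 - 6.7 = 1.9
1.5 * 1.9 = 2.85
ratio = 10^2.85 = 707.95

707.95


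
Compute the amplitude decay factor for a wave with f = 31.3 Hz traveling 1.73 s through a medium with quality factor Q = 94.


pi*f*t/Q = pi*31.3*1.73/94 = 1.809724
A/A0 = exp(-1.809724) = 0.163699

0.163699


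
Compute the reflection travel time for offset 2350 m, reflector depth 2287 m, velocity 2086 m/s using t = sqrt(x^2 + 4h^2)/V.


x^2 + 4h^2 = 2350^2 + 4*2287^2 = 5522500 + 20921476 = 26443976
sqrt(26443976) = 5142.3707
t = 5142.3707 / 2086 = 2.4652 s

2.4652


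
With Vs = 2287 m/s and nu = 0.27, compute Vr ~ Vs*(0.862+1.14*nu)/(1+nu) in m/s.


Numerator factor = 0.862 + 1.14*0.27 = 1.1698
Denominator = 1 + 0.27 = 1.27
Vr = 2287 * 1.1698 / 1.27 = 2106.56 m/s

2106.56


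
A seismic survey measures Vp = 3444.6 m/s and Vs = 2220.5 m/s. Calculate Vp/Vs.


Vp/Vs = 3444.6 / 2220.5
= 1.5513

1.5513


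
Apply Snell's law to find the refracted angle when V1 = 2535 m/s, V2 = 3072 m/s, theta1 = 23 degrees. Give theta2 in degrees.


sin(theta1) = sin(23 deg) = 0.390731
sin(theta2) = V2/V1 * sin(theta1) = 3072/2535 * 0.390731 = 0.473501
theta2 = arcsin(0.473501) = 28.2618 degrees

28.2618


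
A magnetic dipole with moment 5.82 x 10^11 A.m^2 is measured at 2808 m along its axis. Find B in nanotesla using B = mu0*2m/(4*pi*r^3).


m = 5.82 x 10^11 = 582000000000 A.m^2
2m = 1164000000000 A.m^2
r^3 = 2808^3 = 22140698112
B = (4pi*10^-7) * 1164000000000 / (4*pi * 22140698112) * 1e9
= 1462725.539511 / 278228218136.03 * 1e9
= 5257.2868 nT

5257.2868


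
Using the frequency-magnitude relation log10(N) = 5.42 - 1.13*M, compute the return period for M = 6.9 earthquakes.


log10(N) = 5.42 - 1.13*6.9 = -2.377
N = 10^-2.377 = 0.004198
T = 1/N = 1/0.004198 = 238.2319 years

238.2319


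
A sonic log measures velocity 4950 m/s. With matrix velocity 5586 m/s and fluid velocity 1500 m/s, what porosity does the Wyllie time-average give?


1/V - 1/Vm = 1/4950 - 1/5586 = 2.3e-05
1/Vf - 1/Vm = 1/1500 - 1/5586 = 0.00048765
phi = 2.3e-05 / 0.00048765 = 0.0472

0.0472


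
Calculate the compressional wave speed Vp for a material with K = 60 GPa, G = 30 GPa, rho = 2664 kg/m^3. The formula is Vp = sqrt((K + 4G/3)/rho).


First compute the effective modulus:
K + 4G/3 = 60e9 + 4*30e9/3 = 100000000000.0 Pa
Then divide by density:
100000000000.0 / 2664 = 37537537.5375 Pa/(kg/m^3)
Take the square root:
Vp = sqrt(37537537.5375) = 6126.79 m/s

6126.79


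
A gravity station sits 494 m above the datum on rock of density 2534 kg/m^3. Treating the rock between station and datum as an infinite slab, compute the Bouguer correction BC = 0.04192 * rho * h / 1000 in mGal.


BC = 0.04192 * rho * h / 1000
= 0.04192 * 2534 * 494 / 1000
= 52.4753 mGal

52.4753


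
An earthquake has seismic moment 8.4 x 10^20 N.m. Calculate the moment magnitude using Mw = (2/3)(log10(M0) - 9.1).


log10(M0) = log10(8.4 x 10^20) = 20.9243
Mw = 2/3 * (20.9243 - 9.1)
= 2/3 * 11.8243
= 7.88

7.88


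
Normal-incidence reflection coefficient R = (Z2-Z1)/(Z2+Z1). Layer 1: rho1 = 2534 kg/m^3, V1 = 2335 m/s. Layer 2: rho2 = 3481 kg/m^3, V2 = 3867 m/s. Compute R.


Z1 = 2534 * 2335 = 5916890
Z2 = 3481 * 3867 = 13461027
R = (13461027 - 5916890) / (13461027 + 5916890) = 7544137 / 19377917 = 0.3893

0.3893


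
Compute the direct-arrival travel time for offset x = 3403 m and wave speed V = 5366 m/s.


t = x / V
= 3403 / 5366
= 0.6342 s

0.6342


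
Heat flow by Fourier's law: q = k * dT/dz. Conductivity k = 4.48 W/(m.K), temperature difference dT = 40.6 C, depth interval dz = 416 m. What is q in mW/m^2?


q = k * dT / dz * 1000
= 4.48 * 40.6 / 416 * 1000
= 0.437231 * 1000
= 437.2308 mW/m^2

437.2308


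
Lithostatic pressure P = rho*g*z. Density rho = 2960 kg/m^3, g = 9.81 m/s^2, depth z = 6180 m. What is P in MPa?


P = rho * g * z / 1e6
= 2960 * 9.81 * 6180 / 1e6
= 179452368.0 / 1e6
= 179.4524 MPa

179.4524


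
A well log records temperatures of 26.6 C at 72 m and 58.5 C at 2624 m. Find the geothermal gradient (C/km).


dT = 58.5 - 26.6 = 31.9 C
dz = 2624 - 72 = 2552 m
gradient = dT/dz * 1000 = 31.9/2552 * 1000 = 12.5 C/km

12.5


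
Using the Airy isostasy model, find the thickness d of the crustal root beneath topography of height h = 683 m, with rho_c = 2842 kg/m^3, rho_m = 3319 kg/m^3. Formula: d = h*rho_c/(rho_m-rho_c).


rho_m - rho_c = 3319 - 2842 = 477
d = 683 * 2842 / 477
= 1941086 / 477
= 4069.36 m

4069.36


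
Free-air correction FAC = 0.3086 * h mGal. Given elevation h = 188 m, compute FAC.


FAC = 0.3086 * h
= 0.3086 * 188
= 58.0168 mGal

58.0168


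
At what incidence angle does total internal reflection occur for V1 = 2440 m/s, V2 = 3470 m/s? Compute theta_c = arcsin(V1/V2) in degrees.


V1/V2 = 2440/3470 = 0.70317
theta_c = arcsin(0.70317) = 44.6819 degrees

44.6819


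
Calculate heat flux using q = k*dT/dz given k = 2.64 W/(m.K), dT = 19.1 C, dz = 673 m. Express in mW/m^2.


q = k * dT / dz * 1000
= 2.64 * 19.1 / 673 * 1000
= 0.074924 * 1000
= 74.9242 mW/m^2

74.9242


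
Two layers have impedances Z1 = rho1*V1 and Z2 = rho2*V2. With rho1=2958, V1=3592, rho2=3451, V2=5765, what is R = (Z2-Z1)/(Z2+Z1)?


Z1 = 2958 * 3592 = 10625136
Z2 = 3451 * 5765 = 19895015
R = (19895015 - 10625136) / (19895015 + 10625136) = 9269879 / 30520151 = 0.3037

0.3037


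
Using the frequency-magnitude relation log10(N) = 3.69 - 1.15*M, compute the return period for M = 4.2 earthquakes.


log10(N) = 3.69 - 1.15*4.2 = -1.14
N = 10^-1.14 = 0.072444
T = 1/N = 1/0.072444 = 13.8038 years

13.8038


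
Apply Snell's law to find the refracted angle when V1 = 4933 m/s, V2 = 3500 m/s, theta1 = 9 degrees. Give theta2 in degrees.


sin(theta1) = sin(9 deg) = 0.156434
sin(theta2) = V2/V1 * sin(theta1) = 3500/4933 * 0.156434 = 0.110991
theta2 = arcsin(0.110991) = 6.3725 degrees

6.3725


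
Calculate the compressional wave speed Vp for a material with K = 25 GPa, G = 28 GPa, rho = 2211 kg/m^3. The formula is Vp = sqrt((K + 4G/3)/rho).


First compute the effective modulus:
K + 4G/3 = 25e9 + 4*28e9/3 = 62333333333.33 Pa
Then divide by density:
62333333333.33 / 2211 = 28192371.476 Pa/(kg/m^3)
Take the square root:
Vp = sqrt(28192371.476) = 5309.65 m/s

5309.65


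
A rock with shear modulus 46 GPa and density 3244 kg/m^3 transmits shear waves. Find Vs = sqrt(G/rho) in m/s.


Convert G to Pa: G = 46e9 Pa
Compute G/rho = 46e9 / 3244 = 14180024.6609
Vs = sqrt(14180024.6609) = 3765.64 m/s

3765.64


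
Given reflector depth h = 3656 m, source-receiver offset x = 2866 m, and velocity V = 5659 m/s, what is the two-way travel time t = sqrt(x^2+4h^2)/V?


x^2 + 4h^2 = 2866^2 + 4*3656^2 = 8213956 + 53465344 = 61679300
sqrt(61679300) = 7853.617
t = 7853.617 / 5659 = 1.3878 s

1.3878


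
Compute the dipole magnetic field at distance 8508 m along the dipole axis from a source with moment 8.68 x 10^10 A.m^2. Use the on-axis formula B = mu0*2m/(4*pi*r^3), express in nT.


m = 8.68 x 10^10 = 86800000000 A.m^2
2m = 173600000000 A.m^2
r^3 = 8508^3 = 615860632512
B = (4pi*10^-7) * 173600000000 / (4*pi * 615860632512) * 1e9
= 218152.193865 / 7739132954939.45 * 1e9
= 28.1882 nT

28.1882


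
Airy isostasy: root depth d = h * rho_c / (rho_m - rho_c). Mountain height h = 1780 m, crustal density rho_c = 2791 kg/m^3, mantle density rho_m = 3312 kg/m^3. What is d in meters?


rho_m - rho_c = 3312 - 2791 = 521
d = 1780 * 2791 / 521
= 4967980 / 521
= 9535.47 m

9535.47


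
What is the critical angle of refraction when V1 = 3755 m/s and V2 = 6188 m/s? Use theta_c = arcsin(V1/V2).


V1/V2 = 3755/6188 = 0.60682
theta_c = arcsin(0.60682) = 37.3599 degrees

37.3599


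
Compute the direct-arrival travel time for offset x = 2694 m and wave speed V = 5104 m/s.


t = x / V
= 2694 / 5104
= 0.5278 s

0.5278


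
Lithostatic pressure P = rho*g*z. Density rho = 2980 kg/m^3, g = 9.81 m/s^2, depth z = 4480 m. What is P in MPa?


P = rho * g * z / 1e6
= 2980 * 9.81 * 4480 / 1e6
= 130967424.0 / 1e6
= 130.9674 MPa

130.9674


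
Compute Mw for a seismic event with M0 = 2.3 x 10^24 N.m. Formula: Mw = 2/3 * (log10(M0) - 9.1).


log10(M0) = log10(2.3 x 10^24) = 24.3617
Mw = 2/3 * (24.3617 - 9.1)
= 2/3 * 15.2617
= 10.17

10.17


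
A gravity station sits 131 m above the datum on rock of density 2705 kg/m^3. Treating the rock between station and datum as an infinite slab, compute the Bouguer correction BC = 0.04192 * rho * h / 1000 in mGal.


BC = 0.04192 * rho * h / 1000
= 0.04192 * 2705 * 131 / 1000
= 14.8546 mGal

14.8546


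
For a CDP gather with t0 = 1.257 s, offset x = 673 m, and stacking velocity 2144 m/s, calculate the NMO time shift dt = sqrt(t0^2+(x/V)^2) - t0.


x/Vnmo = 673/2144 = 0.313899
(x/Vnmo)^2 = 0.098533
t0^2 = 1.580049
sqrt(1.580049 + 0.098533) = 1.295601
dt = 1.295601 - 1.257 = 0.038601

0.038601


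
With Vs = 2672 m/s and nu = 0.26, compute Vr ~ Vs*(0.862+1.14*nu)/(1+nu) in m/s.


Numerator factor = 0.862 + 1.14*0.26 = 1.1584
Denominator = 1 + 0.26 = 1.26
Vr = 2672 * 1.1584 / 1.26 = 2456.54 m/s

2456.54


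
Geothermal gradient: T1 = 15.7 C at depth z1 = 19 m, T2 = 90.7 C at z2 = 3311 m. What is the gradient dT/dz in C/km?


dT = 90.7 - 15.7 = 75.0 C
dz = 3311 - 19 = 3292 m
gradient = dT/dz * 1000 = 75.0/3292 * 1000 = 22.7825 C/km

22.7825


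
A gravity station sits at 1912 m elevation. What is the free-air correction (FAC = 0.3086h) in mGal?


FAC = 0.3086 * h
= 0.3086 * 1912
= 590.0432 mGal

590.0432


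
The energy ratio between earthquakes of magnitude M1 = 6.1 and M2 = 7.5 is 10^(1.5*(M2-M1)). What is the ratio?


M2 - M1 = 7.5 - 6.1 = 1.4
1.5 * 1.4 = 2.1
ratio = 10^2.1 = 125.89

125.89


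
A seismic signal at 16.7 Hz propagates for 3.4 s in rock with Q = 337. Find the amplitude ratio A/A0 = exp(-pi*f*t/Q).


pi*f*t/Q = pi*16.7*3.4/337 = 0.529316
A/A0 = exp(-0.529316) = 0.589007

0.589007


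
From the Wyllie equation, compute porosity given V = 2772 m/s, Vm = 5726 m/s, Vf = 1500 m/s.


1/V - 1/Vm = 1/2772 - 1/5726 = 0.00018611
1/Vf - 1/Vm = 1/1500 - 1/5726 = 0.00049202
phi = 0.00018611 / 0.00049202 = 0.3783

0.3783


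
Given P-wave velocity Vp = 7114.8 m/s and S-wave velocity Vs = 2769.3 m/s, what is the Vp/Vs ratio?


Vp/Vs = 7114.8 / 2769.3
= 2.5692

2.5692


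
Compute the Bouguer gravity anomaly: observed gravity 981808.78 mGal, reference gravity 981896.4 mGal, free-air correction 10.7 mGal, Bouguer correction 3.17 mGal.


BA = g_obs - g_ref + FAC - BC
= 981808.78 - 981896.4 + 10.7 - 3.17
= -80.09 mGal

-80.09
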